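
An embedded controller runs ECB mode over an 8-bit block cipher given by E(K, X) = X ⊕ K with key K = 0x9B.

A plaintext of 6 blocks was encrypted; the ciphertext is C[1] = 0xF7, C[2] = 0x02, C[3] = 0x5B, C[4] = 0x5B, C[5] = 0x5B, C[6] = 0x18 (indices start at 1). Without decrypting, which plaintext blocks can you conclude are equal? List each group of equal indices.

ECB encrypts each block independently with the same key, so equal ciphertext blocks imply equal plaintext blocks.
C[3] = C[4] = C[5] = 0x5B, so P[3] = P[4] = P[5].

P[3] = P[4] = P[5]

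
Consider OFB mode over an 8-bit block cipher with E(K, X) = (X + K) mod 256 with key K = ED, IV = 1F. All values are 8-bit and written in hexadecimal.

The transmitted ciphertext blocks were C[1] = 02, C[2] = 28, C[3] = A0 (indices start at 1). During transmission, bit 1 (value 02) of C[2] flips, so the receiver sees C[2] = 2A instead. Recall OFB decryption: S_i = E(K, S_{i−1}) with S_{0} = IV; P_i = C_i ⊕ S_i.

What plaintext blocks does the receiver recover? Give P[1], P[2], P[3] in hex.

Only C[2] changed, to 2A. In OFB, a change in C_i flips the same bit in P_i only; the keystream is unaffected. Decrypting the received ciphertext:
P[1]: S = E(K, 1F) = 0C; 02 ⊕ 0C = 0E.
P[2]: S = E(K, 0C) = F9; 2A ⊕ F9 = D3.
P[3]: S = E(K, F9) = E6; A0 ⊕ E6 = 46.
Blocks that differ from the original plaintext: P[2].

P[1] = 0E, P[2] = D3, P[3] = 46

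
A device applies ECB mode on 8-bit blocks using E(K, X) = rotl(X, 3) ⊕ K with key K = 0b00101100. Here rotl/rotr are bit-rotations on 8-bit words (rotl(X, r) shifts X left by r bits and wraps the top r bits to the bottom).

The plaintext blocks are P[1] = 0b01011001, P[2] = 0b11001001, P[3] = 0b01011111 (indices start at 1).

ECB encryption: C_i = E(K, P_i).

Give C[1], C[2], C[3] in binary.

C[1] = 0b11100110, C[2] = 0b01100010, C[3] = 0b11010110

C[1]: E(K, 0b01011001) = 0b11100110.
C[2]: E(K, 0b11001001) = 0b01100010.
C[3]: E(K, 0b01011111) = 0b11010110.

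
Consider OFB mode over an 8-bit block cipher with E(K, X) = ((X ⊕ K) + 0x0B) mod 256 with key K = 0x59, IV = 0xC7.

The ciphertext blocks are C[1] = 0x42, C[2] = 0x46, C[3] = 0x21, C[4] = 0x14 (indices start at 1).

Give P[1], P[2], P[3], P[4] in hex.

OFB decryption: S_i = E(K, S_{i−1}) with S_{0} = IV; P_i = C_i ⊕ S_i.
P[1]: S = E(K, 0xC7) = 0xA9; 0x42 ⊕ 0xA9 = 0xEB.
P[2]: S = E(K, 0xA9) = 0xFB; 0x46 ⊕ 0xFB = 0xBD.
P[3]: S = E(K, 0xFB) = 0xAD; 0x21 ⊕ 0xAD = 0x8C.
P[4]: S = E(K, 0xAD) = 0xFF; 0x14 ⊕ 0xFF = 0xEB.

P[1] = 0xEB, P[2] = 0xBD, P[3] = 0x8C, P[4] = 0xEB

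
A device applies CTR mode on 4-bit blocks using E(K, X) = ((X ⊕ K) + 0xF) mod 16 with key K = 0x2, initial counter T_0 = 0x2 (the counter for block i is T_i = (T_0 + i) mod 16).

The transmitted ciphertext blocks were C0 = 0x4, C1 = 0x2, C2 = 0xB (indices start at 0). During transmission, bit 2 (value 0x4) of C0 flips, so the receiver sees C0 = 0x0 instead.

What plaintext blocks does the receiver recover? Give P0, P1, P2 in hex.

CTR decryption: S_i = E(K, T_i) where T_i is the counter for block i; P_i = C_i ⊕ S_i.
Only C0 changed, to 0x0. In CTR, a change in C_i flips the same bit in P_i only; the keystream is unaffected. Decrypting the received ciphertext:
P0: T = 0x2, S = E(K, T) = 0xF; 0x0 ⊕ 0xF = 0xF.
P1: T = 0x3, S = E(K, T) = 0x0; 0x2 ⊕ 0x0 = 0x2.
P2: T = 0x4, S = E(K, T) = 0x5; 0xB ⊕ 0x5 = 0xE.
Blocks that differ from the original plaintext: P0.

P0 = 0xF, P1 = 0x2, P2 = 0xE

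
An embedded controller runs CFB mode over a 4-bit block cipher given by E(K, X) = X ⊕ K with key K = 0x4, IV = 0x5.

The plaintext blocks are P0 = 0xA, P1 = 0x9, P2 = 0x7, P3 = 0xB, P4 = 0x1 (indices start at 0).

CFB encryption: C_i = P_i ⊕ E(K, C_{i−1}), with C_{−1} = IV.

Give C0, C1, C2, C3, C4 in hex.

C0: E(K, 0x5) = 0x1; 0xA ⊕ 0x1 = 0xB.
C1: E(K, 0xB) = 0xF; 0x9 ⊕ 0xF = 0x6.
C2: E(K, 0x6) = 0x2; 0x7 ⊕ 0x2 = 0x5.
C3: E(K, 0x5) = 0x1; 0xB ⊕ 0x1 = 0xA.
C4: E(K, 0xA) = 0xE; 0x1 ⊕ 0xE = 0xF.

C0 = 0xB, C1 = 0x6, C2 = 0x5, C3 = 0xA, C4 = 0xF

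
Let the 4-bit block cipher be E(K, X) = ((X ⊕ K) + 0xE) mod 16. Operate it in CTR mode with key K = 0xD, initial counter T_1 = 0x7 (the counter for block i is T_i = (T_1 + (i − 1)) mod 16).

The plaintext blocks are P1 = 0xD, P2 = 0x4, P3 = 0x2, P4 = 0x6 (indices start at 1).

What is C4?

C4 = 0x3

CTR encryption: S_i = E(K, T_i) where T_i is the counter for block i; C_i = P_i ⊕ S_i.
C1: T = 0x7, S = E(K, T) = 0x8; 0xD ⊕ 0x8 = 0x5.
C2: T = 0x8, S = E(K, T) = 0x3; 0x4 ⊕ 0x3 = 0x7.
C3: T = 0x9, S = E(K, T) = 0x2; 0x2 ⊕ 0x2 = 0x0.
C4: T = 0xA, S = E(K, T) = 0x5; 0x6 ⊕ 0x5 = 0x3.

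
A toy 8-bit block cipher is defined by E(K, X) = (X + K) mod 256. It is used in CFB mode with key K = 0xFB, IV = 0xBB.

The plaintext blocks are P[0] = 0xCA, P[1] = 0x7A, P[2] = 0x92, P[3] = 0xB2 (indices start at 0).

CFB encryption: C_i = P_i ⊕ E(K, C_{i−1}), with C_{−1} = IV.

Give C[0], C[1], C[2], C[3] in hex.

C[0]: E(K, 0xBB) = 0xB6; 0xCA ⊕ 0xB6 = 0x7C.
C[1]: E(K, 0x7C) = 0x77; 0x7A ⊕ 0x77 = 0x0D.
C[2]: E(K, 0x0D) = 0x08; 0x92 ⊕ 0x08 = 0x9A.
C[3]: E(K, 0x9A) = 0x95; 0xB2 ⊕ 0x95 = 0x27.

C[0] = 0x7C, C[1] = 0x0D, C[2] = 0x9A, C[3] = 0x27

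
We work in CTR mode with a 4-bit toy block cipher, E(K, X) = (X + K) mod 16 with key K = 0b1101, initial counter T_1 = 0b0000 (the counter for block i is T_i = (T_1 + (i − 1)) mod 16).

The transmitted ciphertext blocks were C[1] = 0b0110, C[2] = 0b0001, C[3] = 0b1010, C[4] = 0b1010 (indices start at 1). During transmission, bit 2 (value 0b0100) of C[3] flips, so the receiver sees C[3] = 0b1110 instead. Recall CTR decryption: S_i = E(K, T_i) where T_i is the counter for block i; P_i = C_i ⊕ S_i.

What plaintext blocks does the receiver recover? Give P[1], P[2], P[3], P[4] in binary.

Only C[3] changed, to 0b1110. In CTR, a change in C_i flips the same bit in P_i only; the keystream is unaffected. Decrypting the received ciphertext:
P[1]: T = 0b0000, S = E(K, T) = 0b1101; 0b0110 ⊕ 0b1101 = 0b1011.
P[2]: T = 0b0001, S = E(K, T) = 0b1110; 0b0001 ⊕ 0b1110 = 0b1111.
P[3]: T = 0b0010, S = E(K, T) = 0b1111; 0b1110 ⊕ 0b1111 = 0b0001.
P[4]: T = 0b0011, S = E(K, T) = 0b0000; 0b1010 ⊕ 0b0000 = 0b1010.
Blocks that differ from the original plaintext: P[3].

P[1] = 0b1011, P[2] = 0b1111, P[3] = 0b0001, P[4] = 0b1010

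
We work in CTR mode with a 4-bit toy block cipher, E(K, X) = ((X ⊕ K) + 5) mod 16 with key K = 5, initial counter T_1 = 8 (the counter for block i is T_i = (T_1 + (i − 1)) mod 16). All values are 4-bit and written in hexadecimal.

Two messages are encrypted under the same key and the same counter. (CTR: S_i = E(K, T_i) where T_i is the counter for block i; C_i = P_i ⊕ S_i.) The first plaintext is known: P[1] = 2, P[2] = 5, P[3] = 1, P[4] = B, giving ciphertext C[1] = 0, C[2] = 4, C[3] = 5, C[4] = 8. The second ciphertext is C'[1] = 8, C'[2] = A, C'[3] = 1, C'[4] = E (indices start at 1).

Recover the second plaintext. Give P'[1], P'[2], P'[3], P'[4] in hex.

In CTR with a reused counter, both messages share the same keystream S_i, so C_i ⊕ C'_i = P_i ⊕ P'_i and thus P'_i = P_i ⊕ C_i ⊕ C'_i.
P'[1]: 2 ⊕ 0 ⊕ 8 = A.
P'[2]: 5 ⊕ 4 ⊕ A = B.
P'[3]: 1 ⊕ 5 ⊕ 1 = 5.
P'[4]: B ⊕ 8 ⊕ E = D.

P'[1] = A, P'[2] = B, P'[3] = 5, P'[4] = D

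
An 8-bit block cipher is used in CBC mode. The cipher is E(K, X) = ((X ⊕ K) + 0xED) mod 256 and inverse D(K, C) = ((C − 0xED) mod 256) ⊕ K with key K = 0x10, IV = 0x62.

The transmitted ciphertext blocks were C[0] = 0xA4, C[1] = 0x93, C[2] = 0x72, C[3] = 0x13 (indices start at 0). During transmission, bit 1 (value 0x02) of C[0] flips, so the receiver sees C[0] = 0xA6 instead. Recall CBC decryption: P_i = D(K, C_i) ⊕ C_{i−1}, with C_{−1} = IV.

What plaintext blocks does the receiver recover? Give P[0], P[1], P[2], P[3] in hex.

Only C[0] changed, to 0xA6. In CBC, a change in C_i garbles P_i and flips the same bit in P_{i+1}. Decrypting the received ciphertext:
P[0]: D(K, 0xA6) = 0xA9; 0xA9 ⊕ 0x62 = 0xCB.
P[1]: D(K, 0x93) = 0xB6; 0xB6 ⊕ 0xA6 = 0x10.
P[2]: D(K, 0x72) = 0x95; 0x95 ⊕ 0x93 = 0x06.
P[3]: D(K, 0x13) = 0x36; 0x36 ⊕ 0x72 = 0x44.
Blocks that differ from the original plaintext: P[0], P[1].

P[0] = 0xCB, P[1] = 0x10, P[2] = 0x06, P[3] = 0x44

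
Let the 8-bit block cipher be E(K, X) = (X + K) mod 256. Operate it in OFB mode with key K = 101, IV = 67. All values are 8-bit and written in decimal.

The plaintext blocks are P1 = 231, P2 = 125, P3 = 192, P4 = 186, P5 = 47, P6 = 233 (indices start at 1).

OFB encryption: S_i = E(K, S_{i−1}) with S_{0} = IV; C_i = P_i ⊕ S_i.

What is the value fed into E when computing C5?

C1: S = E(K, 67) = 168; 231 ⊕ 168 = 79.
C2: S = E(K, 168) = 13; 125 ⊕ 13 = 112.
C3: S = E(K, 13) = 114; 192 ⊕ 114 = 178.
C4: S = E(K, 114) = 215; 186 ⊕ 215 = 109.
C5: S = E(K, 215) = 60; 47 ⊕ 60 = 19.
So the input to E for block 5 is 215.

215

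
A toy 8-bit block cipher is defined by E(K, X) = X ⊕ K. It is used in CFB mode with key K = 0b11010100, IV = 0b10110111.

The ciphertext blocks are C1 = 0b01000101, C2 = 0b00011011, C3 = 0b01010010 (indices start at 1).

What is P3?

CFB decryption: P_i = C_i ⊕ E(K, C_{i−1}), with C_{0} = IV.
P3: E(K, 0b00011011) = 0b11001111; 0b01010010 ⊕ 0b11001111 = 0b10011101.

P3 = 0b10011101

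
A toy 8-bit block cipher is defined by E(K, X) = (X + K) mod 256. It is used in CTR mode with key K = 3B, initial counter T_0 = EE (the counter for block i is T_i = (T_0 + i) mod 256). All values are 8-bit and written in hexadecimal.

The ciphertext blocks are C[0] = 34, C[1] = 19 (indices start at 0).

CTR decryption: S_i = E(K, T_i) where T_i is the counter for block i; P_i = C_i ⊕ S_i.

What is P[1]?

P[1]: T = EF, S = E(K, T) = 2A; 19 ⊕ 2A = 33.

P[1] = 33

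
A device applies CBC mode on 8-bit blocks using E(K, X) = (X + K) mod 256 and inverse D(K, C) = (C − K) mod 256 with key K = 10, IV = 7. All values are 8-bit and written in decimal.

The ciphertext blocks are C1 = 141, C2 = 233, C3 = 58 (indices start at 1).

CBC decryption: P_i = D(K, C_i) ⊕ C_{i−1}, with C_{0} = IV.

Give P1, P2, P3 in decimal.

P1 = 132, P2 = 82, P3 = 217

P1: D(K, 141) = 131; 131 ⊕ 7 = 132.
P2: D(K, 233) = 223; 223 ⊕ 141 = 82.
P3: D(K, 58) = 48; 48 ⊕ 233 = 217.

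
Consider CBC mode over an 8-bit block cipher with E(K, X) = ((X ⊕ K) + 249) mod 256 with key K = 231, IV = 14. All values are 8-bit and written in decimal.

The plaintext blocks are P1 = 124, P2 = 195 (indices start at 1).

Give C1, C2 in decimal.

CBC encryption: C_i = E(K, P_i ⊕ C_{i−1}), with C_{0} = IV.
C1: P1 ⊕ 14 = 114; E(K, 114) = 142.
C2: P2 ⊕ 142 = 77; E(K, 77) = 163.

C1 = 142, C2 = 163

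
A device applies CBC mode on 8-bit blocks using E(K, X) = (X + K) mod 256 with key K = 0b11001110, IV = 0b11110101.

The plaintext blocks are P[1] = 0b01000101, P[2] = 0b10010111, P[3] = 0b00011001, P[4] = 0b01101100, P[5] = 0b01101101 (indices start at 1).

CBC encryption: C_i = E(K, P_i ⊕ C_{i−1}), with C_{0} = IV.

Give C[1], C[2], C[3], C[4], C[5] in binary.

C[1] = 0b01111110, C[2] = 0b10110111, C[3] = 0b01111100, C[4] = 0b11011110, C[5] = 0b10000001

C[1]: P[1] ⊕ 0b11110101 = 0b10110000; E(K, 0b10110000) = 0b01111110.
C[2]: P[2] ⊕ 0b01111110 = 0b11101001; E(K, 0b11101001) = 0b10110111.
C[3]: P[3] ⊕ 0b10110111 = 0b10101110; E(K, 0b10101110) = 0b01111100.
C[4]: P[4] ⊕ 0b01111100 = 0b00010000; E(K, 0b00010000) = 0b11011110.
C[5]: P[5] ⊕ 0b11011110 = 0b10110011; E(K, 0b10110011) = 0b10000001.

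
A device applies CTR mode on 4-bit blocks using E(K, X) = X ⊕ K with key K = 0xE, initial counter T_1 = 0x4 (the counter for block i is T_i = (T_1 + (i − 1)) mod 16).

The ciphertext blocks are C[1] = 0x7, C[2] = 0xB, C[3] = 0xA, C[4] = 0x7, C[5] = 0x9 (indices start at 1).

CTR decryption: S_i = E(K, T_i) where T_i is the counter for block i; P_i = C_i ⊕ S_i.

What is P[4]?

P[4] = 0xE

P[4]: T = 0x7, S = E(K, T) = 0x9; 0x7 ⊕ 0x9 = 0xE.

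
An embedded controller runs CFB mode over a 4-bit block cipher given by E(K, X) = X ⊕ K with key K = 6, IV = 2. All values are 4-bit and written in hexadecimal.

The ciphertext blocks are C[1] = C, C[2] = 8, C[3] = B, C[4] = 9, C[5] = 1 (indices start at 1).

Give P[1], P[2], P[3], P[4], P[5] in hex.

CFB decryption: P_i = C_i ⊕ E(K, C_{i−1}), with C_{0} = IV.
P[1]: E(K, 2) = 4; C ⊕ 4 = 8.
P[2]: E(K, C) = A; 8 ⊕ A = 2.
P[3]: E(K, 8) = E; B ⊕ E = 5.
P[4]: E(K, B) = D; 9 ⊕ D = 4.
P[5]: E(K, 9) = F; 1 ⊕ F = E.

P[1] = 8, P[2] = 2, P[3] = 5, P[4] = 4, P[5] = E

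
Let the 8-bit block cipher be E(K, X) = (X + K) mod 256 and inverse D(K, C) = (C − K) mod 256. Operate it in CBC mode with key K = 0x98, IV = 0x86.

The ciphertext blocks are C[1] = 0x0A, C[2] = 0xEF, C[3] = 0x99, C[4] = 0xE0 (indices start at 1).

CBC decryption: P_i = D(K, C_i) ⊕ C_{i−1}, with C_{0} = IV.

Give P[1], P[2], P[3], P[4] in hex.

P[1] = 0xF4, P[2] = 0x5D, P[3] = 0xEE, P[4] = 0xD1

P[1]: D(K, 0x0A) = 0x72; 0x72 ⊕ 0x86 = 0xF4.
P[2]: D(K, 0xEF) = 0x57; 0x57 ⊕ 0x0A = 0x5D.
P[3]: D(K, 0x99) = 0x01; 0x01 ⊕ 0xEF = 0xEE.
P[4]: D(K, 0xE0) = 0x48; 0x48 ⊕ 0x99 = 0xD1.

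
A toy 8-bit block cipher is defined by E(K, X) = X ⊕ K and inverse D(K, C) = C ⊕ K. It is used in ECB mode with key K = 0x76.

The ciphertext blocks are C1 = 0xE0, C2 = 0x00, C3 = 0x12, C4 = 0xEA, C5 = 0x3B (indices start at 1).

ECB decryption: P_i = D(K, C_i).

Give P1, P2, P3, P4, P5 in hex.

P1 = 0x96, P2 = 0x76, P3 = 0x64, P4 = 0x9C, P5 = 0x4D

P1: D(K, 0xE0) = 0x96.
P2: D(K, 0x00) = 0x76.
P3: D(K, 0x12) = 0x64.
P4: D(K, 0xEA) = 0x9C.
P5: D(K, 0x3B) = 0x4D.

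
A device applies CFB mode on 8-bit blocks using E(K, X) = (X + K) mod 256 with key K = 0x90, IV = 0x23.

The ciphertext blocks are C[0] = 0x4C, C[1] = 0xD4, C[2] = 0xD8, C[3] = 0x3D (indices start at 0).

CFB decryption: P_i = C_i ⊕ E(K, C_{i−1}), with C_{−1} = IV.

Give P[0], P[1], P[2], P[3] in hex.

P[0]: E(K, 0x23) = 0xB3; 0x4C ⊕ 0xB3 = 0xFF.
P[1]: E(K, 0x4C) = 0xDC; 0xD4 ⊕ 0xDC = 0x08.
P[2]: E(K, 0xD4) = 0x64; 0xD8 ⊕ 0x64 = 0xBC.
P[3]: E(K, 0xD8) = 0x68; 0x3D ⊕ 0x68 = 0x55.

P[0] = 0xFF, P[1] = 0x08, P[2] = 0xBC, P[3] = 0x55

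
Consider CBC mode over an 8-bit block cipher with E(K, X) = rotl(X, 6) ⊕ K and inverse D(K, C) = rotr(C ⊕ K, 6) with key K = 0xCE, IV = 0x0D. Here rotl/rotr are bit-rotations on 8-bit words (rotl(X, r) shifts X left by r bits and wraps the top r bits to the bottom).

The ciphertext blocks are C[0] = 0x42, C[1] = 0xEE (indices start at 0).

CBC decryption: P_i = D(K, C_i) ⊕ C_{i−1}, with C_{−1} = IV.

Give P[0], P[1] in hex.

P[0]: D(K, 0x42) = 0x32; 0x32 ⊕ 0x0D = 0x3F.
P[1]: D(K, 0xEE) = 0x80; 0x80 ⊕ 0x42 = 0xC2.

P[0] = 0x3F, P[1] = 0xC2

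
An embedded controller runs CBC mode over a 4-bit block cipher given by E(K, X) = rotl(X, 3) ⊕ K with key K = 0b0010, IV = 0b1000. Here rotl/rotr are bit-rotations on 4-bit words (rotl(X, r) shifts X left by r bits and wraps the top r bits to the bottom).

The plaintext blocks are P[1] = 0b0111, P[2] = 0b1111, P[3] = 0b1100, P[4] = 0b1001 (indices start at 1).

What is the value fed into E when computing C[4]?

CBC encryption: C_i = E(K, P_i ⊕ C_{i−1}), with C_{0} = IV.
C[1]: P[1] ⊕ 0b1000 = 0b1111; E(K, 0b1111) = 0b1101.
C[2]: P[2] ⊕ 0b1101 = 0b0010; E(K, 0b0010) = 0b0011.
C[3]: P[3] ⊕ 0b0011 = 0b1111; E(K, 0b1111) = 0b1101.
C[4]: P[4] ⊕ 0b1101 = 0b0100; E(K, 0b0100) = 0b0000.
So the input to E for block [4] is 0b0100.

0b0100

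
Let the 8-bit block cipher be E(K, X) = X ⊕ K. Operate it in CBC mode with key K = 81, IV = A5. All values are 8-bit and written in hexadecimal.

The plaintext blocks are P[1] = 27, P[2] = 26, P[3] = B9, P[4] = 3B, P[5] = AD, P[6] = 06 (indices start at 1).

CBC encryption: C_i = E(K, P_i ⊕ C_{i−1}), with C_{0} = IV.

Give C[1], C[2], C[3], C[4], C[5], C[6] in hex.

C[1]: P[1] ⊕ A5 = 82; E(K, 82) = 03.
C[2]: P[2] ⊕ 03 = 25; E(K, 25) = A4.
C[3]: P[3] ⊕ A4 = 1D; E(K, 1D) = 9C.
C[4]: P[4] ⊕ 9C = A7; E(K, A7) = 26.
C[5]: P[5] ⊕ 26 = 8B; E(K, 8B) = 0A.
C[6]: P[6] ⊕ 0A = 0C; E(K, 0C) = 8D.

C[1] = 03, C[2] = A4, C[3] = 9C, C[4] = 26, C[5] = 0A, C[6] = 8D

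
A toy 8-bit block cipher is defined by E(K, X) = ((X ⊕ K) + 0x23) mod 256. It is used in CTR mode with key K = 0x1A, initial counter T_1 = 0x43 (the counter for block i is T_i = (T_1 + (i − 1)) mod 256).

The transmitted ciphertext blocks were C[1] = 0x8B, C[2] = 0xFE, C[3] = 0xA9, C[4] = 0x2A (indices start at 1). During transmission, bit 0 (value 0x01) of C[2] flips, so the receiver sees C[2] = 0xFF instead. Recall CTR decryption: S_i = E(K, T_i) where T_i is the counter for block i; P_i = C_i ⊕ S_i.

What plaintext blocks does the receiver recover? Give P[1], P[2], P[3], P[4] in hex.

P[1] = 0xF7, P[2] = 0x7E, P[3] = 0x2B, P[4] = 0x55

Only C[2] changed, to 0xFF. In CTR, a change in C_i flips the same bit in P_i only; the keystream is unaffected. Decrypting the received ciphertext:
P[1]: T = 0x43, S = E(K, T) = 0x7C; 0x8B ⊕ 0x7C = 0xF7.
P[2]: T = 0x44, S = E(K, T) = 0x81; 0xFF ⊕ 0x81 = 0x7E.
P[3]: T = 0x45, S = E(K, T) = 0x82; 0xA9 ⊕ 0x82 = 0x2B.
P[4]: T = 0x46, S = E(K, T) = 0x7F; 0x2A ⊕ 0x7F = 0x55.
Blocks that differ from the original plaintext: P[2].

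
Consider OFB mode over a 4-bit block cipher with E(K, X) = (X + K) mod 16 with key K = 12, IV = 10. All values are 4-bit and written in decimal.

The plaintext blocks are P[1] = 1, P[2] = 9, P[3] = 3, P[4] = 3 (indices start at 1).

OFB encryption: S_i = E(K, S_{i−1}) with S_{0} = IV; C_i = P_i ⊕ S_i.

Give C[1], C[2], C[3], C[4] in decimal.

C[1]: S = E(K, 10) = 6; 1 ⊕ 6 = 7.
C[2]: S = E(K, 6) = 2; 9 ⊕ 2 = 11.
C[3]: S = E(K, 2) = 14; 3 ⊕ 14 = 13.
C[4]: S = E(K, 14) = 10; 3 ⊕ 10 = 9.

C[1] = 7, C[2] = 11, C[3] = 13, C[4] = 9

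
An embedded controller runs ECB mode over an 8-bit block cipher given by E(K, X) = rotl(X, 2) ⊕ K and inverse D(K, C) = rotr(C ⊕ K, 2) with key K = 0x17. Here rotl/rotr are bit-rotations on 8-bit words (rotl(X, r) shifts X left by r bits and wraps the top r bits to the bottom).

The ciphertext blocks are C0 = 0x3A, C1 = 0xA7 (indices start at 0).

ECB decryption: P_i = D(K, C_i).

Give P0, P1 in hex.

P0: D(K, 0x3A) = 0x4B.
P1: D(K, 0xA7) = 0x2C.

P0 = 0x4B, P1 = 0x2C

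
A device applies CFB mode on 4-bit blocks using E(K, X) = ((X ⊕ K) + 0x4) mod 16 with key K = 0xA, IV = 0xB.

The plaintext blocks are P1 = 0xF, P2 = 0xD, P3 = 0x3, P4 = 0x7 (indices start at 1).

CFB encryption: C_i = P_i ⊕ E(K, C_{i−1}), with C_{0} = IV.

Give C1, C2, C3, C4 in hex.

C1 = 0xA, C2 = 0x9, C3 = 0x4, C4 = 0x5

C1: E(K, 0xB) = 0x5; 0xF ⊕ 0x5 = 0xA.
C2: E(K, 0xA) = 0x4; 0xD ⊕ 0x4 = 0x9.
C3: E(K, 0x9) = 0x7; 0x3 ⊕ 0x7 = 0x4.
C4: E(K, 0x4) = 0x2; 0x7 ⊕ 0x2 = 0x5.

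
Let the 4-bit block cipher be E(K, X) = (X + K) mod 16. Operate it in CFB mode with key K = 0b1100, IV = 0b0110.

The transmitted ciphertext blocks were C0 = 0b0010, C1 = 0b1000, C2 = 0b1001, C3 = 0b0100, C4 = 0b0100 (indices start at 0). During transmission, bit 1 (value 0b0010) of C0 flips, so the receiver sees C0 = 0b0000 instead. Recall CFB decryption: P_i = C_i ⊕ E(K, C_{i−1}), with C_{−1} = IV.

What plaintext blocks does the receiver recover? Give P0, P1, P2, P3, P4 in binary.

Only C0 changed, to 0b0000. In CFB, a change in C_i flips the same bit in P_i and garbles P_{i+1}. Decrypting the received ciphertext:
P0: E(K, 0b0110) = 0b0010; 0b0000 ⊕ 0b0010 = 0b0010.
P1: E(K, 0b0000) = 0b1100; 0b1000 ⊕ 0b1100 = 0b0100.
P2: E(K, 0b1000) = 0b0100; 0b1001 ⊕ 0b0100 = 0b1101.
P3: E(K, 0b1001) = 0b0101; 0b0100 ⊕ 0b0101 = 0b0001.
P4: E(K, 0b0100) = 0b0000; 0b0100 ⊕ 0b0000 = 0b0100.
Blocks that differ from the original plaintext: P0, P1.

P0 = 0b0010, P1 = 0b0100, P2 = 0b1101, P3 = 0b0001, P4 = 0b0100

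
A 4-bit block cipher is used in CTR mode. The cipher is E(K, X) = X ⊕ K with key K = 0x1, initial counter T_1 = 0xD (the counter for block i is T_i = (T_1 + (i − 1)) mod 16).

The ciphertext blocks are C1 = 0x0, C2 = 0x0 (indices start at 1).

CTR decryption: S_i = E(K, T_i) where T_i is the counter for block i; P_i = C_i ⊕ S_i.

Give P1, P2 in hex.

P1 = 0xC, P2 = 0xF

P1: T = 0xD, S = E(K, T) = 0xC; 0x0 ⊕ 0xC = 0xC.
P2: T = 0xE, S = E(K, T) = 0xF; 0x0 ⊕ 0xF = 0xF.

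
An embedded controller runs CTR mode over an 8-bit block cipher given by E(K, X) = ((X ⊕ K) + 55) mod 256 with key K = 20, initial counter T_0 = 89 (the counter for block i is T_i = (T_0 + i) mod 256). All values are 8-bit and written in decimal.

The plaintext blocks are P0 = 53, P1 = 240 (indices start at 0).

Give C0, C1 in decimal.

CTR encryption: S_i = E(K, T_i) where T_i is the counter for block i; C_i = P_i ⊕ S_i.
C0: T = 89, S = E(K, T) = 132; 53 ⊕ 132 = 177.
C1: T = 90, S = E(K, T) = 133; 240 ⊕ 133 = 117.

C0 = 177, C1 = 117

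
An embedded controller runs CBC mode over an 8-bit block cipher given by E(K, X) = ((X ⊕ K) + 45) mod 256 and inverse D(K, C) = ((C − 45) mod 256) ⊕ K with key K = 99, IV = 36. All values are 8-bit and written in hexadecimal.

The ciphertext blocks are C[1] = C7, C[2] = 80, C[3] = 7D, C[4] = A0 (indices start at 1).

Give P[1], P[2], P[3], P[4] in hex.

P[1] = 2D, P[2] = 65, P[3] = 21, P[4] = BF

CBC decryption: P_i = D(K, C_i) ⊕ C_{i−1}, with C_{0} = IV.
P[1]: D(K, C7) = 1B; 1B ⊕ 36 = 2D.
P[2]: D(K, 80) = A2; A2 ⊕ C7 = 65.
P[3]: D(K, 7D) = A1; A1 ⊕ 80 = 21.
P[4]: D(K, A0) = C2; C2 ⊕ 7D = BF.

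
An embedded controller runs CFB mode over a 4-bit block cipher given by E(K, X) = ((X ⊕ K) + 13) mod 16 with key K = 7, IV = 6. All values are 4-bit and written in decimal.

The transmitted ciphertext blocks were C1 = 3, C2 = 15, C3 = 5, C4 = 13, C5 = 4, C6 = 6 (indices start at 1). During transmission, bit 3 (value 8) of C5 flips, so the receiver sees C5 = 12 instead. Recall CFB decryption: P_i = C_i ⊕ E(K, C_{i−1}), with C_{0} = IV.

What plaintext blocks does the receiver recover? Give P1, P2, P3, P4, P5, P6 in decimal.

Only C5 changed, to 12. In CFB, a change in C_i flips the same bit in P_i and garbles P_{i+1}. Decrypting the received ciphertext:
P1: E(K, 6) = 14; 3 ⊕ 14 = 13.
P2: E(K, 3) = 1; 15 ⊕ 1 = 14.
P3: E(K, 15) = 5; 5 ⊕ 5 = 0.
P4: E(K, 5) = 15; 13 ⊕ 15 = 2.
P5: E(K, 13) = 7; 12 ⊕ 7 = 11.
P6: E(K, 12) = 8; 6 ⊕ 8 = 14.
Blocks that differ from the original plaintext: P5, P6.

P1 = 13, P2 = 14, P3 = 0, P4 = 2, P5 = 11, P6 = 14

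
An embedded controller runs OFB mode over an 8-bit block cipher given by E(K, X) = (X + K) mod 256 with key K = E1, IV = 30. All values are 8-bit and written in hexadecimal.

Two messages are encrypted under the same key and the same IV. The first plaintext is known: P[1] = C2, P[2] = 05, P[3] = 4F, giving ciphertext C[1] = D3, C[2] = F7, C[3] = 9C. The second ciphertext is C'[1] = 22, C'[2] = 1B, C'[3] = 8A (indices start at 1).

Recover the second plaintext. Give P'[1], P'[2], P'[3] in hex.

In OFB with a reused IV, both messages share the same keystream S_i, so C_i ⊕ C'_i = P_i ⊕ P'_i and thus P'_i = P_i ⊕ C_i ⊕ C'_i.
P'[1]: C2 ⊕ D3 ⊕ 22 = 33.
P'[2]: 05 ⊕ F7 ⊕ 1B = E9.
P'[3]: 4F ⊕ 9C ⊕ 8A = 59.

P'[1] = 33, P'[2] = E9, P'[3] = 59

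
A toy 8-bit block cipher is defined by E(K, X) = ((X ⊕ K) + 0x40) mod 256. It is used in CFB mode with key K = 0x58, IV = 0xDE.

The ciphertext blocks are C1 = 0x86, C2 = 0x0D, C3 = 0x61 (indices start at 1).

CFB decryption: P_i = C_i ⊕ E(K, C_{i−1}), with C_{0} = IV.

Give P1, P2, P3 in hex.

P1 = 0x40, P2 = 0x13, P3 = 0xF4

P1: E(K, 0xDE) = 0xC6; 0x86 ⊕ 0xC6 = 0x40.
P2: E(K, 0x86) = 0x1E; 0x0D ⊕ 0x1E = 0x13.
P3: E(K, 0x0D) = 0x95; 0x61 ⊕ 0x95 = 0xF4.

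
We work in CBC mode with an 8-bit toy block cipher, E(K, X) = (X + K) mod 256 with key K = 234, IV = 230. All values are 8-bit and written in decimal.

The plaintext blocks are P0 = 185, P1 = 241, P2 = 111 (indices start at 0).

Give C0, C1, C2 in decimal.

CBC encryption: C_i = E(K, P_i ⊕ C_{i−1}), with C_{−1} = IV.
C0: P0 ⊕ 230 = 95; E(K, 95) = 73.
C1: P1 ⊕ 73 = 184; E(K, 184) = 162.
C2: P2 ⊕ 162 = 205; E(K, 205) = 183.

C0 = 73, C1 = 162, C2 = 183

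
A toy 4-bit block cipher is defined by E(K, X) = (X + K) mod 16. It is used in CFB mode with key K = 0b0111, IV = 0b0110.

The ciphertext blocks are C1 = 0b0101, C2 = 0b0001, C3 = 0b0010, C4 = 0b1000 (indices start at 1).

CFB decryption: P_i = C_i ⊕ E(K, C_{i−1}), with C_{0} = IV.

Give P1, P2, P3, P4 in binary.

P1: E(K, 0b0110) = 0b1101; 0b0101 ⊕ 0b1101 = 0b1000.
P2: E(K, 0b0101) = 0b1100; 0b0001 ⊕ 0b1100 = 0b1101.
P3: E(K, 0b0001) = 0b1000; 0b0010 ⊕ 0b1000 = 0b1010.
P4: E(K, 0b0010) = 0b1001; 0b1000 ⊕ 0b1001 = 0b0001.

P1 = 0b1000, P2 = 0b1101, P3 = 0b1010, P4 = 0b0001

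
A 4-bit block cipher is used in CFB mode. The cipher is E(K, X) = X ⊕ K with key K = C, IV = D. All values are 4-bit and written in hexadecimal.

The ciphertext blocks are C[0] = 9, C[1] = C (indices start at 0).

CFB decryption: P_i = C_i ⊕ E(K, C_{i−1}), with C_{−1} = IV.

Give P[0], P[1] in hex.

P[0]: E(K, D) = 1; 9 ⊕ 1 = 8.
P[1]: E(K, 9) = 5; C ⊕ 5 = 9.

P[0] = 8, P[1] = 9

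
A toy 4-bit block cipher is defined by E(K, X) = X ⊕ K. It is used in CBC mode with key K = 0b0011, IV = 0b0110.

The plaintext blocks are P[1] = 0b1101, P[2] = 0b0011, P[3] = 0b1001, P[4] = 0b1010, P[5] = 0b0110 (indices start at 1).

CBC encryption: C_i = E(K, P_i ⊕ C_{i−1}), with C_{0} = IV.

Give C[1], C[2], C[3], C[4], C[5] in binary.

C[1] = 0b1000, C[2] = 0b1000, C[3] = 0b0010, C[4] = 0b1011, C[5] = 0b1110

C[1]: P[1] ⊕ 0b0110 = 0b1011; E(K, 0b1011) = 0b1000.
C[2]: P[2] ⊕ 0b1000 = 0b1011; E(K, 0b1011) = 0b1000.
C[3]: P[3] ⊕ 0b1000 = 0b0001; E(K, 0b0001) = 0b0010.
C[4]: P[4] ⊕ 0b0010 = 0b1000; E(K, 0b1000) = 0b1011.
C[5]: P[5] ⊕ 0b1011 = 0b1101; E(K, 0b1101) = 0b1110.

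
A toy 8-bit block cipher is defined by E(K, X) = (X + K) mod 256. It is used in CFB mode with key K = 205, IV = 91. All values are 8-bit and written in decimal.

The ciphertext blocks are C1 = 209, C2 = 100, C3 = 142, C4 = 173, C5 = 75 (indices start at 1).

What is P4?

P4 = 246

CFB decryption: P_i = C_i ⊕ E(K, C_{i−1}), with C_{0} = IV.
P4: E(K, 142) = 91; 173 ⊕ 91 = 246.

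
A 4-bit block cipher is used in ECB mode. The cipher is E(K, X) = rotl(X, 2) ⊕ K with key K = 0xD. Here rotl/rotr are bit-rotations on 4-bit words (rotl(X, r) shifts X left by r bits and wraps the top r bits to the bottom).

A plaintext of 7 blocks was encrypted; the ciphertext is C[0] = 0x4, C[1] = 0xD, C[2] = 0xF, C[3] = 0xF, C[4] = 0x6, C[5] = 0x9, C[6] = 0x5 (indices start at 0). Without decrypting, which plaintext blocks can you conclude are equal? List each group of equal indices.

ECB encrypts each block independently with the same key, so equal ciphertext blocks imply equal plaintext blocks.
C[2] = C[3] = 0xF, so P[2] = P[3].

P[2] = P[3]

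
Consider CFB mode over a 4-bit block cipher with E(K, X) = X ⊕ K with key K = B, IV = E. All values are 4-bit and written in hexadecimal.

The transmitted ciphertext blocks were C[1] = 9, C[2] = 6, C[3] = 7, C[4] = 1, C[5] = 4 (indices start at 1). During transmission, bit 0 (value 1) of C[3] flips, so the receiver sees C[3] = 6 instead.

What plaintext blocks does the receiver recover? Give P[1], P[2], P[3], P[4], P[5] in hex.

CFB decryption: P_i = C_i ⊕ E(K, C_{i−1}), with C_{0} = IV.
Only C[3] changed, to 6. In CFB, a change in C_i flips the same bit in P_i and garbles P_{i+1}. Decrypting the received ciphertext:
P[1]: E(K, E) = 5; 9 ⊕ 5 = C.
P[2]: E(K, 9) = 2; 6 ⊕ 2 = 4.
P[3]: E(K, 6) = D; 6 ⊕ D = B.
P[4]: E(K, 6) = D; 1 ⊕ D = C.
P[5]: E(K, 1) = A; 4 ⊕ A = E.
Blocks that differ from the original plaintext: P[3], P[4].

P[1] = C, P[2] = 4, P[3] = B, P[4] = C, P[5] = E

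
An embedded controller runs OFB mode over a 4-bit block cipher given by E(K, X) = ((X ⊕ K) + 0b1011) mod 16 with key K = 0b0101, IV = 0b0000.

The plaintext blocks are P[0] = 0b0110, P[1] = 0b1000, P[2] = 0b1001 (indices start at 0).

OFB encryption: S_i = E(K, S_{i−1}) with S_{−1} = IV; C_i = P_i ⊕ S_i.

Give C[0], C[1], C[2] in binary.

C[0] = 0b0110, C[1] = 0b1000, C[2] = 0b1001

C[0]: S = E(K, 0b0000) = 0b0000; 0b0110 ⊕ 0b0000 = 0b0110.
C[1]: S = E(K, 0b0000) = 0b0000; 0b1000 ⊕ 0b0000 = 0b1000.
C[2]: S = E(K, 0b0000) = 0b0000; 0b1001 ⊕ 0b0000 = 0b1001.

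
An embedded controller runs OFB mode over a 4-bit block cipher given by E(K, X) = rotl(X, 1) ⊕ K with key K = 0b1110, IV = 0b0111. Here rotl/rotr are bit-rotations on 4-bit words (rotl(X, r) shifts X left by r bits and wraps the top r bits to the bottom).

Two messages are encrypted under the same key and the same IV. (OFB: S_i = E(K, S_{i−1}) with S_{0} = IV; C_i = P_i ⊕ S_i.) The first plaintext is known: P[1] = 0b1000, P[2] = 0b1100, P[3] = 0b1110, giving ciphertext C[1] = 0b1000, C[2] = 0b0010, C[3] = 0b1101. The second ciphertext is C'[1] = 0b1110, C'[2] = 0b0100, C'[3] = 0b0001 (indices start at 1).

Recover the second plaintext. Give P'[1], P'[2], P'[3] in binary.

In OFB with a reused IV, both messages share the same keystream S_i, so C_i ⊕ C'_i = P_i ⊕ P'_i and thus P'_i = P_i ⊕ C_i ⊕ C'_i.
P'[1]: 0b1000 ⊕ 0b1000 ⊕ 0b1110 = 0b1110.
P'[2]: 0b1100 ⊕ 0b0010 ⊕ 0b0100 = 0b1010.
P'[3]: 0b1110 ⊕ 0b1101 ⊕ 0b0001 = 0b0010.

P'[1] = 0b1110, P'[2] = 0b1010, P'[3] = 0b0010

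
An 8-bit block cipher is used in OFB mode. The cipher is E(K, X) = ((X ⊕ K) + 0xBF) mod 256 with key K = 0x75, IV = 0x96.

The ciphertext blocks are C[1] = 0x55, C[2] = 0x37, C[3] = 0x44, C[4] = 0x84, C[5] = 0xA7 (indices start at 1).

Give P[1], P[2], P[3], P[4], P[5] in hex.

OFB decryption: S_i = E(K, S_{i−1}) with S_{0} = IV; P_i = C_i ⊕ S_i.
P[1]: S = E(K, 0x96) = 0xA2; 0x55 ⊕ 0xA2 = 0xF7.
P[2]: S = E(K, 0xA2) = 0x96; 0x37 ⊕ 0x96 = 0xA1.
P[3]: S = E(K, 0x96) = 0xA2; 0x44 ⊕ 0xA2 = 0xE6.
P[4]: S = E(K, 0xA2) = 0x96; 0x84 ⊕ 0x96 = 0x12.
P[5]: S = E(K, 0x96) = 0xA2; 0xA7 ⊕ 0xA2 = 0x05.

P[1] = 0xF7, P[2] = 0xA1, P[3] = 0xE6, P[4] = 0x12, P[5] = 0x05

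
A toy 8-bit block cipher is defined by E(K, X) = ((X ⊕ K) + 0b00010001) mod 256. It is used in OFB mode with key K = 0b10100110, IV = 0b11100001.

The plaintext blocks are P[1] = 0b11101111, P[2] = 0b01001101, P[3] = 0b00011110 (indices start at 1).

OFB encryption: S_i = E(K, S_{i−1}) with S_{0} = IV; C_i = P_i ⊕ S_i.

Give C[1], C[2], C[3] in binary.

C[1] = 0b10110111, C[2] = 0b01000010, C[3] = 0b10100100

C[1]: S = E(K, 0b11100001) = 0b01011000; 0b11101111 ⊕ 0b01011000 = 0b10110111.
C[2]: S = E(K, 0b01011000) = 0b00001111; 0b01001101 ⊕ 0b00001111 = 0b01000010.
C[3]: S = E(K, 0b00001111) = 0b10111010; 0b00011110 ⊕ 0b10111010 = 0b10100100.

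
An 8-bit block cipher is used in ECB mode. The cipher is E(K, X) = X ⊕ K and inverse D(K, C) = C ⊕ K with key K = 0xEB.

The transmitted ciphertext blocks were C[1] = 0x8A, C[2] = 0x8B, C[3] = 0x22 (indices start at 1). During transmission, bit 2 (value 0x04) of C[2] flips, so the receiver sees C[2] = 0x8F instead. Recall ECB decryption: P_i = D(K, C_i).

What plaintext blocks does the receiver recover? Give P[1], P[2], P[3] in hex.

Only C[2] changed, to 0x8F. In ECB, a change in C_i affects only P_i. Decrypting the received ciphertext:
P[1]: D(K, 0x8A) = 0x61.
P[2]: D(K, 0x8F) = 0x64.
P[3]: D(K, 0x22) = 0xC9.
Blocks that differ from the original plaintext: P[2].

P[1] = 0x61, P[2] = 0x64, P[3] = 0xC9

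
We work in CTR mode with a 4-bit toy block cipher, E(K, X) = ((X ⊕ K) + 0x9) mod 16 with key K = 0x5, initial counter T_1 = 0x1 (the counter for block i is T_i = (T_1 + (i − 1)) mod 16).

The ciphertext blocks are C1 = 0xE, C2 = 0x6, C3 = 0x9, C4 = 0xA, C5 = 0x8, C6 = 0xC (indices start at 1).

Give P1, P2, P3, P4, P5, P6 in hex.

CTR decryption: S_i = E(K, T_i) where T_i is the counter for block i; P_i = C_i ⊕ S_i.
P1: T = 0x1, S = E(K, T) = 0xD; 0xE ⊕ 0xD = 0x3.
P2: T = 0x2, S = E(K, T) = 0x0; 0x6 ⊕ 0x0 = 0x6.
P3: T = 0x3, S = E(K, T) = 0xF; 0x9 ⊕ 0xF = 0x6.
P4: T = 0x4, S = E(K, T) = 0xA; 0xA ⊕ 0xA = 0x0.
P5: T = 0x5, S = E(K, T) = 0x9; 0x8 ⊕ 0x9 = 0x1.
P6: T = 0x6, S = E(K, T) = 0xC; 0xC ⊕ 0xC = 0x0.

P1 = 0x3, P2 = 0x6, P3 = 0x6, P4 = 0x0, P5 = 0x1, P6 = 0x0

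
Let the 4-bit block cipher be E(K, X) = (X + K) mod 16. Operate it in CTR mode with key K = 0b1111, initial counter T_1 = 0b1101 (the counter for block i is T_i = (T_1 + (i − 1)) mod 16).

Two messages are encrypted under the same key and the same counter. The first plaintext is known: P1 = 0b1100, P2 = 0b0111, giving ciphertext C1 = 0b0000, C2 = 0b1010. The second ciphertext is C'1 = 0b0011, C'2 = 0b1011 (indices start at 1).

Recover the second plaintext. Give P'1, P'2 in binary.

P'1 = 0b1111, P'2 = 0b0110

In CTR with a reused counter, both messages share the same keystream S_i, so C_i ⊕ C'_i = P_i ⊕ P'_i and thus P'_i = P_i ⊕ C_i ⊕ C'_i.
P'1: 0b1100 ⊕ 0b0000 ⊕ 0b0011 = 0b1111.
P'2: 0b0111 ⊕ 0b1010 ⊕ 0b1011 = 0b0110.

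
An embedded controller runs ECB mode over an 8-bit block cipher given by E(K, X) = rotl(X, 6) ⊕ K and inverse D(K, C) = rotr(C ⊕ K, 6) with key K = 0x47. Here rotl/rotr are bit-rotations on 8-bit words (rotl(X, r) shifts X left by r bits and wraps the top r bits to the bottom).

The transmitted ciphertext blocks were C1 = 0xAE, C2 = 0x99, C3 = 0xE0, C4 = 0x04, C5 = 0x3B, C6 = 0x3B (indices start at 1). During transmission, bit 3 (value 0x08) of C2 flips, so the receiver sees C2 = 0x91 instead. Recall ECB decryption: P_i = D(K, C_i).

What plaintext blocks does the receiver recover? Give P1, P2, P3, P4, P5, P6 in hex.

P1 = 0xA7, P2 = 0x5B, P3 = 0x9E, P4 = 0x0D, P5 = 0xF1, P6 = 0xF1

Only C2 changed, to 0x91. In ECB, a change in C_i affects only P_i. Decrypting the received ciphertext:
P1: D(K, 0xAE) = 0xA7.
P2: D(K, 0x91) = 0x5B.
P3: D(K, 0xE0) = 0x9E.
P4: D(K, 0x04) = 0x0D.
P5: D(K, 0x3B) = 0xF1.
P6: D(K, 0x3B) = 0xF1.
Blocks that differ from the original plaintext: P2.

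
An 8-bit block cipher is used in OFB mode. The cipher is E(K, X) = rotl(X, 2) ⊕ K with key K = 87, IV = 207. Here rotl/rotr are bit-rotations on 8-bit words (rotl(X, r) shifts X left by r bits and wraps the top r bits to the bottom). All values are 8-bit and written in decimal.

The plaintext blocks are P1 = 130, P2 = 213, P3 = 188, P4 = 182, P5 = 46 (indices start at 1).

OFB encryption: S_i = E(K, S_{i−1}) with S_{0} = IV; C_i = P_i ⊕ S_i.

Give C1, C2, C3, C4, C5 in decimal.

C1: S = E(K, 207) = 104; 130 ⊕ 104 = 234.
C2: S = E(K, 104) = 246; 213 ⊕ 246 = 35.
C3: S = E(K, 246) = 140; 188 ⊕ 140 = 48.
C4: S = E(K, 140) = 101; 182 ⊕ 101 = 211.
C5: S = E(K, 101) = 194; 46 ⊕ 194 = 236.

C1 = 234, C2 = 35, C3 = 48, C4 = 211, C5 = 236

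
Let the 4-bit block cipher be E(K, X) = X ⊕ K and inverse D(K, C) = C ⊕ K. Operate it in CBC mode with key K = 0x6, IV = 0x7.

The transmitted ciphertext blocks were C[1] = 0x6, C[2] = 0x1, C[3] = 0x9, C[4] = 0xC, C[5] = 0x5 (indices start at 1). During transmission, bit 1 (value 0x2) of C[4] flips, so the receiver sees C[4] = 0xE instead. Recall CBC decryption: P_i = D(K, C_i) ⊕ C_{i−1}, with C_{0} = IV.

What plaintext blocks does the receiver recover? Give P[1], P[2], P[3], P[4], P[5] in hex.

P[1] = 0x7, P[2] = 0x1, P[3] = 0xE, P[4] = 0x1, P[5] = 0xD

Only C[4] changed, to 0xE. In CBC, a change in C_i garbles P_i and flips the same bit in P_{i+1}. Decrypting the received ciphertext:
P[1]: D(K, 0x6) = 0x0; 0x0 ⊕ 0x7 = 0x7.
P[2]: D(K, 0x1) = 0x7; 0x7 ⊕ 0x6 = 0x1.
P[3]: D(K, 0x9) = 0xF; 0xF ⊕ 0x1 = 0xE.
P[4]: D(K, 0xE) = 0x8; 0x8 ⊕ 0x9 = 0x1.
P[5]: D(K, 0x5) = 0x3; 0x3 ⊕ 0xE = 0xD.
Blocks that differ from the original plaintext: P[4], P[5].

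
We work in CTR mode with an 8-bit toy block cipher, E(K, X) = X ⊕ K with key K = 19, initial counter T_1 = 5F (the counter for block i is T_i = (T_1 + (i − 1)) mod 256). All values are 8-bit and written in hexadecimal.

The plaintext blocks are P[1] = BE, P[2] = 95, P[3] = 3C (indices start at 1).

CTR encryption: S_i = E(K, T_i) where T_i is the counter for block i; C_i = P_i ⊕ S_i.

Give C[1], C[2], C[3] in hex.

C[1] = F8, C[2] = EC, C[3] = 44

C[1]: T = 5F, S = E(K, T) = 46; BE ⊕ 46 = F8.
C[2]: T = 60, S = E(K, T) = 79; 95 ⊕ 79 = EC.
C[3]: T = 61, S = E(K, T) = 78; 3C ⊕ 78 = 44.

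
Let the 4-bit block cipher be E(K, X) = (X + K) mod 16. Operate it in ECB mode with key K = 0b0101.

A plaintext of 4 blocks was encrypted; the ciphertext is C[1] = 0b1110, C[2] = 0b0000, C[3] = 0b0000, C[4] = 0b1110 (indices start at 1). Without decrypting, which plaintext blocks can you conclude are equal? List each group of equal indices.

ECB encrypts each block independently with the same key, so equal ciphertext blocks imply equal plaintext blocks.
C[1] = C[4] = 0b1110, so P[1] = P[4].
C[2] = C[3] = 0b0000, so P[2] = P[3].

P[1] = P[4]; P[2] = P[3]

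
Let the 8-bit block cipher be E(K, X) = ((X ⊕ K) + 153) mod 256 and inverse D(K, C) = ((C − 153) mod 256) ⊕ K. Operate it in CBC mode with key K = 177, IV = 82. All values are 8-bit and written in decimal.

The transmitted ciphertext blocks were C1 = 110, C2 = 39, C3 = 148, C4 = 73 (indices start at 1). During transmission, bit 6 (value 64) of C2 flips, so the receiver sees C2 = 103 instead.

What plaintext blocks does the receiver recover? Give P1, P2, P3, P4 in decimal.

CBC decryption: P_i = D(K, C_i) ⊕ C_{i−1}, with C_{0} = IV.
Only C2 changed, to 103. In CBC, a change in C_i garbles P_i and flips the same bit in P_{i+1}. Decrypting the received ciphertext:
P1: D(K, 110) = 100; 100 ⊕ 82 = 54.
P2: D(K, 103) = 127; 127 ⊕ 110 = 17.
P3: D(K, 148) = 74; 74 ⊕ 103 = 45.
P4: D(K, 73) = 1; 1 ⊕ 148 = 149.
Blocks that differ from the original plaintext: P2, P3.

P1 = 54, P2 = 17, P3 = 45, P4 = 149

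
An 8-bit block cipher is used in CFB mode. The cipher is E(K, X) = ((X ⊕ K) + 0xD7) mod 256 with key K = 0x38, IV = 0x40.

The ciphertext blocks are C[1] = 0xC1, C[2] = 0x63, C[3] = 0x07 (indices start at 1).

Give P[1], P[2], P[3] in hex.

CFB decryption: P_i = C_i ⊕ E(K, C_{i−1}), with C_{0} = IV.
P[1]: E(K, 0x40) = 0x4F; 0xC1 ⊕ 0x4F = 0x8E.
P[2]: E(K, 0xC1) = 0xD0; 0x63 ⊕ 0xD0 = 0xB3.
P[3]: E(K, 0x63) = 0x32; 0x07 ⊕ 0x32 = 0x35.

P[1] = 0x8E, P[2] = 0xB3, P[3] = 0x35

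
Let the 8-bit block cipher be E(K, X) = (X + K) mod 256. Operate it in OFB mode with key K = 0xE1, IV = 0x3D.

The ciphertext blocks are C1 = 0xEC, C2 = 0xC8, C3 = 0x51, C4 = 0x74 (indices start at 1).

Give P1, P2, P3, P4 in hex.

P1 = 0xF2, P2 = 0x37, P3 = 0xB1, P4 = 0xB5

OFB decryption: S_i = E(K, S_{i−1}) with S_{0} = IV; P_i = C_i ⊕ S_i.
P1: S = E(K, 0x3D) = 0x1E; 0xEC ⊕ 0x1E = 0xF2.
P2: S = E(K, 0x1E) = 0xFF; 0xC8 ⊕ 0xFF = 0x37.
P3: S = E(K, 0xFF) = 0xE0; 0x51 ⊕ 0xE0 = 0xB1.
P4: S = E(K, 0xE0) = 0xC1; 0x74 ⊕ 0xC1 = 0xB5.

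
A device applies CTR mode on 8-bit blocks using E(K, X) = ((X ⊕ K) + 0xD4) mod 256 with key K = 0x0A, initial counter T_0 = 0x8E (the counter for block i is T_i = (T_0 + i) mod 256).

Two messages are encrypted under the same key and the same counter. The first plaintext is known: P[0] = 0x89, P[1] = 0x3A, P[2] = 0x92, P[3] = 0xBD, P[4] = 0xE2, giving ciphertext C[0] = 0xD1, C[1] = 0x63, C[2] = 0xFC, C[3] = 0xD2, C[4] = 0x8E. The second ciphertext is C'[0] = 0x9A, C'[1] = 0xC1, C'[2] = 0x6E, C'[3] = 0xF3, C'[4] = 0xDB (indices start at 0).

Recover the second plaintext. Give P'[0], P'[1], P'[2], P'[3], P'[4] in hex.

In CTR with a reused counter, both messages share the same keystream S_i, so C_i ⊕ C'_i = P_i ⊕ P'_i and thus P'_i = P_i ⊕ C_i ⊕ C'_i.
P'[0]: 0x89 ⊕ 0xD1 ⊕ 0x9A = 0xC2.
P'[1]: 0x3A ⊕ 0x63 ⊕ 0xC1 = 0x98.
P'[2]: 0x92 ⊕ 0xFC ⊕ 0x6E = 0x00.
P'[3]: 0xBD ⊕ 0xD2 ⊕ 0xF3 = 0x9C.
P'[4]: 0xE2 ⊕ 0x8E ⊕ 0xDB = 0xB7.

P'[0] = 0xC2, P'[1] = 0x98, P'[2] = 0x00, P'[3] = 0x9C, P'[4] = 0xB7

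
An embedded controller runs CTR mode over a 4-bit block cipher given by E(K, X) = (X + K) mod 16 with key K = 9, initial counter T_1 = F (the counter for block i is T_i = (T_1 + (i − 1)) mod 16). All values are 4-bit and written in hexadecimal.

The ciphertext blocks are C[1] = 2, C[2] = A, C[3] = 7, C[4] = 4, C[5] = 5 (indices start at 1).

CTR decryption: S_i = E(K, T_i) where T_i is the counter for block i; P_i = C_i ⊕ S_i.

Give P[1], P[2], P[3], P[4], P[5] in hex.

P[1] = A, P[2] = 3, P[3] = D, P[4] = F, P[5] = 9

P[1]: T = F, S = E(K, T) = 8; 2 ⊕ 8 = A.
P[2]: T = 0, S = E(K, T) = 9; A ⊕ 9 = 3.
P[3]: T = 1, S = E(K, T) = A; 7 ⊕ A = D.
P[4]: T = 2, S = E(K, T) = B; 4 ⊕ B = F.
P[5]: T = 3, S = E(K, T) = C; 5 ⊕ C = 9.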